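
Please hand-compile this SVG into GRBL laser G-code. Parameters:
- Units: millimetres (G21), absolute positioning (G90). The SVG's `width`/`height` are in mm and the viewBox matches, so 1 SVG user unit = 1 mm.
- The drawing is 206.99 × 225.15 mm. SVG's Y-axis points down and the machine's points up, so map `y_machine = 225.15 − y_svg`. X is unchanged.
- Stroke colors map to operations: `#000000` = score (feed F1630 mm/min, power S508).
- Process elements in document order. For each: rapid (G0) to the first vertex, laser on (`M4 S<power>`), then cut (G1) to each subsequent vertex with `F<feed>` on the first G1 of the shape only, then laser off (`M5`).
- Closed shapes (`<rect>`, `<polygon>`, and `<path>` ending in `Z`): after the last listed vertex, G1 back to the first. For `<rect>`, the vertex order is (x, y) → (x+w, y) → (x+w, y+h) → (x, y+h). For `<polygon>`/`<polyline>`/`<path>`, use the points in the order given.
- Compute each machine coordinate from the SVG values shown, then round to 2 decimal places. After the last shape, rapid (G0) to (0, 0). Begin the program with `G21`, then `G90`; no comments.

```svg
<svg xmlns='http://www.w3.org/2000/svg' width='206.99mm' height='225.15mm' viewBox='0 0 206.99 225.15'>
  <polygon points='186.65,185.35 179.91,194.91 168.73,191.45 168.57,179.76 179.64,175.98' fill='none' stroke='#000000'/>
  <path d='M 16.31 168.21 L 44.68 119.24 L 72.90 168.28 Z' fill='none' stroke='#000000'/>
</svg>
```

viewBox `0 0 206.99 225.15` with mm width/height → 1 unit = 1 mm. Flip: y_m = 225.15 − y_svg.

**Shape 1** — `<polygon>` regular polygon, stroke `#000000` → score (S508, F1630). Machine vertices: (186.65,39.80) → (179.91,30.24) → (168.73,33.70) → (168.57,45.39) → (179.64,49.17) → (186.65,39.80). Closed: final G1 returns to the first vertex.

**Shape 2** — `<path>` regular polygon, stroke `#000000` → score (S508, F1630). Machine vertices: (16.31,56.94) → (44.68,105.91) → (72.90,56.87) → (16.31,56.94). Closed: final G1 returns to the first vertex.

G21
G90
G0 X186.65 Y39.80
M4 S508
G1 X179.91 Y30.24 F1630
G1 X168.73 Y33.70
G1 X168.57 Y45.39
G1 X179.64 Y49.17
G1 X186.65 Y39.80
M5
G0 X16.31 Y56.94
M4 S508
G1 X44.68 Y105.91 F1630
G1 X72.90 Y56.87
G1 X16.31 Y56.94
M5
G0 X0.00 Y0.00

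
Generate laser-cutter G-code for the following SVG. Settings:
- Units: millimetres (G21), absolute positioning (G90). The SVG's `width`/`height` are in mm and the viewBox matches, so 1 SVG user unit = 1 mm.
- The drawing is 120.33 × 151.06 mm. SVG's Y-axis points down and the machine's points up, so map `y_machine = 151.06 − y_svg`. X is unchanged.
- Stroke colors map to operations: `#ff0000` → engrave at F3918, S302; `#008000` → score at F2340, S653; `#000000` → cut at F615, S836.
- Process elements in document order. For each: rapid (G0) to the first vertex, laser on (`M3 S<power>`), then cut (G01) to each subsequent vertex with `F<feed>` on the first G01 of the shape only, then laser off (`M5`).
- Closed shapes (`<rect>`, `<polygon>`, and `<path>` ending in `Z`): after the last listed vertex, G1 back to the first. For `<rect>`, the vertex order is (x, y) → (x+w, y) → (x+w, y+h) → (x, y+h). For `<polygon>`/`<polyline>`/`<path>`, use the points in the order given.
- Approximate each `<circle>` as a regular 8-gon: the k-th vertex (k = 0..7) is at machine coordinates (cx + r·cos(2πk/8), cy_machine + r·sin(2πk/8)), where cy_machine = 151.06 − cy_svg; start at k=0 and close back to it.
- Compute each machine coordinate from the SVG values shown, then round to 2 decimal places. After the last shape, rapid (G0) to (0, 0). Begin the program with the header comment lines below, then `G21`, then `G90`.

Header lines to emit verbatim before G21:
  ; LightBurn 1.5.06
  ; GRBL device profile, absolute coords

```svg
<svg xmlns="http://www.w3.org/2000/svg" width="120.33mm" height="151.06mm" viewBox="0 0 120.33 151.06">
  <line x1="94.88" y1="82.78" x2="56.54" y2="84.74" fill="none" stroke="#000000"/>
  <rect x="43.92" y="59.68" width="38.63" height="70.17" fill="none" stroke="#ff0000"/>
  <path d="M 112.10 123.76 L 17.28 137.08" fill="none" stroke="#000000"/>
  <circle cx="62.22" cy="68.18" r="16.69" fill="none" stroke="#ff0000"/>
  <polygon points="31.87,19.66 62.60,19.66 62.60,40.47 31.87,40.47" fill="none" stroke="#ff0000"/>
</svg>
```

Since the viewBox matches the mm dimensions, user units are millimetres directly. The only transform is the Y-flip y_m = 151.06 − y_svg.

Shape 1 is a line segment drawn with `<line>`. Its stroke #000000 means cut at S836, F615. After flipping Y the toolpath is (94.88,68.28) → (56.54,66.32).

Shape 2 is a rectangle drawn with `<rect>`. Its stroke #ff0000 means engrave at S302, F3918. After flipping Y the toolpath is (43.92,91.38) → (82.55,91.38) → (82.55,21.21) → (43.92,21.21) → (43.92,91.38), returning to the start.

Shape 3 is a line segment drawn with `<path>`. Its stroke #000000 means cut at S836, F615. After flipping Y the toolpath is (112.10,27.30) → (17.28,13.98).

Shape 4 is a circle drawn with `<circle>`. Its stroke #ff0000 means engrave at S302, F3918. After flipping Y the toolpath is (78.91,82.88) → (74.02,94.68) → (62.22,99.57) → (50.42,94.68) → (45.53,82.88) → (50.42,71.08) → (62.22,66.19) → (74.02,71.08) → (78.91,82.88), returning to the start.

Shape 5 is a rectangle drawn with `<polygon>`. Its stroke #ff0000 means engrave at S302, F3918. After flipping Y the toolpath is (31.87,131.40) → (62.60,131.40) → (62.60,110.59) → (31.87,110.59) → (31.87,131.40), returning to the start.

; LightBurn 1.5.06
; GRBL device profile, absolute coords
G21
G90
G0 X94.88 Y68.28
M3 S836
G01 X56.54 Y66.32 F615
M5
G0 X43.92 Y91.38
M3 S302
G01 X82.55 Y91.38 F3918
G01 X82.55 Y21.21
G01 X43.92 Y21.21
G01 X43.92 Y91.38
M5
G0 X112.10 Y27.30
M3 S836
G01 X17.28 Y13.98 F615
M5
G0 X78.91 Y82.88
M3 S302
G01 X74.02 Y94.68 F3918
G01 X62.22 Y99.57
G01 X50.42 Y94.68
G01 X45.53 Y82.88
G01 X50.42 Y71.08
G01 X62.22 Y66.19
G01 X74.02 Y71.08
G01 X78.91 Y82.88
M5
G0 X31.87 Y131.40
M3 S302
G01 X62.60 Y131.40 F3918
G01 X62.60 Y110.59
G01 X31.87 Y110.59
G01 X31.87 Y131.40
M5
G0 X0.00 Y0.00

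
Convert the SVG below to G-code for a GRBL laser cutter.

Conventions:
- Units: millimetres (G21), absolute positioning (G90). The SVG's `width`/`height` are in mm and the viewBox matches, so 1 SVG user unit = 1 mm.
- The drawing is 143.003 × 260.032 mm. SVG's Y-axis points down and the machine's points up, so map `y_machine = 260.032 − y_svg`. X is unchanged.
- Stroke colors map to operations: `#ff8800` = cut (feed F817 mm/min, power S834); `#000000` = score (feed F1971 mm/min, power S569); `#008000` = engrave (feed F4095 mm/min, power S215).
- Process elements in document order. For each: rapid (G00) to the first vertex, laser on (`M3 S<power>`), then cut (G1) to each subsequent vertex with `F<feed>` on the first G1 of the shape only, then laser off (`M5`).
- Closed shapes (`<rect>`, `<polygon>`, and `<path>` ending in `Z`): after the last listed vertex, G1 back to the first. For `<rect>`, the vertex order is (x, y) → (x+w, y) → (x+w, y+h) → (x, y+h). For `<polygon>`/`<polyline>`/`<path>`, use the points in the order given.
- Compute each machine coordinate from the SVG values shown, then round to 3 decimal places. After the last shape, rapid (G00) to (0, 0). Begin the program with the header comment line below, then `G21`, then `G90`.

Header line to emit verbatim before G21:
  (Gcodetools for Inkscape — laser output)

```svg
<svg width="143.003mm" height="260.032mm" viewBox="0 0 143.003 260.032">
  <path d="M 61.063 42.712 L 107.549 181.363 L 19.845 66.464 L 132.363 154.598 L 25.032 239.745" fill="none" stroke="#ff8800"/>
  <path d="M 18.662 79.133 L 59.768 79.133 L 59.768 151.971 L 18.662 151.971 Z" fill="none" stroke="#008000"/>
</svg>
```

1 u = 1 mm; y_m = 260.032 − y.

[1] `<path>` open polyline, #ff8800→cut S834 F817: (61.063,217.320) → (107.549,78.669) → (19.845,193.568) → (132.363,105.434) → (25.032,20.287)

[2] `<path>` rectangle, #008000→engrave S215 F4095: (18.662,180.899) → (59.768,180.899) → (59.768,108.061) → (18.662,108.061) → (18.662,180.899) (closed)

(Gcodetools for Inkscape — laser output)
G21
G90
G00 X61.063 Y217.320
M3 S834
G1 X107.549 Y78.669 F817
G1 X19.845 Y193.568
G1 X132.363 Y105.434
G1 X25.032 Y20.287
M5
G00 X18.662 Y180.899
M3 S215
G1 X59.768 Y180.899 F4095
G1 X59.768 Y108.061
G1 X18.662 Y108.061
G1 X18.662 Y180.899
M5
G00 X0.000 Y0.000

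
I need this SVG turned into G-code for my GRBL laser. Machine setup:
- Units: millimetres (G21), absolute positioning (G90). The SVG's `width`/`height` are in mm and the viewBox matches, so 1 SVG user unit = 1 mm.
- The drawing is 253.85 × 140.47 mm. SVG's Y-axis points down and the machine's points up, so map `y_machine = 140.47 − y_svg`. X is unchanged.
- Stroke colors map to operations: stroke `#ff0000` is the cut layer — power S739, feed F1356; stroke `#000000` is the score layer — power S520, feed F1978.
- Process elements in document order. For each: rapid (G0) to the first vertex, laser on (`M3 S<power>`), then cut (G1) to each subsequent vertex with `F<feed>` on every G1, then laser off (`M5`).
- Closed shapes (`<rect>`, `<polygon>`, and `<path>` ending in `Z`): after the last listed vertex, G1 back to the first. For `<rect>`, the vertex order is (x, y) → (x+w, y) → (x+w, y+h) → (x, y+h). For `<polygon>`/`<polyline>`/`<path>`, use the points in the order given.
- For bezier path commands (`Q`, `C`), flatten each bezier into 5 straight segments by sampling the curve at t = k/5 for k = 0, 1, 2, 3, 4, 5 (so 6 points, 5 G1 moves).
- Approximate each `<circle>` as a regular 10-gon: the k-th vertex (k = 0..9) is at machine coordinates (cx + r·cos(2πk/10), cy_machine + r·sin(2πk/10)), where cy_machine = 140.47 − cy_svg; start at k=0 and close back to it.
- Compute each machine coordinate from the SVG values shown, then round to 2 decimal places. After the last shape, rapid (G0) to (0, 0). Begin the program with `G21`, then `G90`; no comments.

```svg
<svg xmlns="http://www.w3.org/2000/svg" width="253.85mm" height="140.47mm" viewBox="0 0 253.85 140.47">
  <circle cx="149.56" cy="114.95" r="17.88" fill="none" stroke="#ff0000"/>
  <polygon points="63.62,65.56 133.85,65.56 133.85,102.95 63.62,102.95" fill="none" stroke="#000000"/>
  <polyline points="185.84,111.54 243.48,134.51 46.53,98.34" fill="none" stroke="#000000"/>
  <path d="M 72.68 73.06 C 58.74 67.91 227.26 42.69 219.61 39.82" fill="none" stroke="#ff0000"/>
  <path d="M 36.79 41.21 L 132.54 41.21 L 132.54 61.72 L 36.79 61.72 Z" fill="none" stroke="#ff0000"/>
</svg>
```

1 u = 1 mm; y_m = 140.47 − y.

[1] `<circle>` circle, #ff0000→cut S739 F1356: (167.44,25.52) → (164.03,36.03) → (155.09,42.52) → (144.03,42.52) → (135.09,36.03) → (131.68,25.52) → (135.09,15.01) → (144.03,8.52) → (155.09,8.52) → (164.03,15.01) → (167.44,25.52) (closed)

[2] `<polygon>` rectangle, #000000→score S520 F1978: (63.62,74.91) → (133.85,74.91) → (133.85,37.52) → (63.62,37.52) → (63.62,74.91) (closed)

[3] `<polyline>` open polyline, #000000→score S520 F1978: (185.84,28.93) → (243.48,5.96) → (46.53,42.13)

[4] `<path>` cubic bezier, #ff0000→cut S739 F1356: (72.68,67.41) → (83.34,72.57) → (120.58,80.51) → (167.18,89.19) → (205.93,96.59) → (219.61,100.65)

[5] `<path>` rectangle, #ff0000→cut S739 F1356: (36.79,99.26) → (132.54,99.26) → (132.54,78.75) → (36.79,78.75) → (36.79,99.26) (closed)

G21
G90
G0 X167.44 Y25.52
M3 S739
G1 X164.03 Y36.03 F1356
G1 X155.09 Y42.52 F1356
G1 X144.03 Y42.52 F1356
G1 X135.09 Y36.03 F1356
G1 X131.68 Y25.52 F1356
G1 X135.09 Y15.01 F1356
G1 X144.03 Y8.52 F1356
G1 X155.09 Y8.52 F1356
G1 X164.03 Y15.01 F1356
G1 X167.44 Y25.52 F1356
M5
G0 X63.62 Y74.91
M3 S520
G1 X133.85 Y74.91 F1978
G1 X133.85 Y37.52 F1978
G1 X63.62 Y37.52 F1978
G1 X63.62 Y74.91 F1978
M5
G0 X185.84 Y28.93
M3 S520
G1 X243.48 Y5.96 F1978
G1 X46.53 Y42.13 F1978
M5
G0 X72.68 Y67.41
M3 S739
G1 X83.34 Y72.57 F1356
G1 X120.58 Y80.51 F1356
G1 X167.18 Y89.19 F1356
G1 X205.93 Y96.59 F1356
G1 X219.61 Y100.65 F1356
M5
G0 X36.79 Y99.26
M3 S739
G1 X132.54 Y99.26 F1356
G1 X132.54 Y78.75 F1356
G1 X36.79 Y78.75 F1356
G1 X36.79 Y99.26 F1356
M5
G0 X0.00 Y0.00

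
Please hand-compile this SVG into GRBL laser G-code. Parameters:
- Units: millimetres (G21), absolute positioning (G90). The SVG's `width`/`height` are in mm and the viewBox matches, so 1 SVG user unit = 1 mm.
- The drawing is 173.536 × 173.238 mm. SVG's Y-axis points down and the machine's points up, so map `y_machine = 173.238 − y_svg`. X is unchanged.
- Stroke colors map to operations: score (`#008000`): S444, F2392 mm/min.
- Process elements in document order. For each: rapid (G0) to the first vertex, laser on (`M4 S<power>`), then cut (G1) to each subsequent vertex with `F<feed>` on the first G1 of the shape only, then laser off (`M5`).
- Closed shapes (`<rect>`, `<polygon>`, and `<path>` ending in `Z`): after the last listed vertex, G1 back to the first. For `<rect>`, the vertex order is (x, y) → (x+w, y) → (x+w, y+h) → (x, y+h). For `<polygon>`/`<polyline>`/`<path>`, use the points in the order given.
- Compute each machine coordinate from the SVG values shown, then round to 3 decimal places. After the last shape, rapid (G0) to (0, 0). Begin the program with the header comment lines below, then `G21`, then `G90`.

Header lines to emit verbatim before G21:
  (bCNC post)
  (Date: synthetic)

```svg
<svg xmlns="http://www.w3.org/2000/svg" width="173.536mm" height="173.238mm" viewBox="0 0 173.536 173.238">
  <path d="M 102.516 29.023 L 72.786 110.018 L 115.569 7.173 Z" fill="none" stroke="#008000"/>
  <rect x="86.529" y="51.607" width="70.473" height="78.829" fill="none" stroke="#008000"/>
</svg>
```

(bCNC post)
(Date: synthetic)
G21
G90
G0 X102.516 Y144.215
M4 S444
G1 X72.786 Y63.220 F2392
G1 X115.569 Y166.065
G1 X102.516 Y144.215
M5
G0 X86.529 Y121.631
M4 S444
G1 X157.002 Y121.631 F2392
G1 X157.002 Y42.802
G1 X86.529 Y42.802
G1 X86.529 Y121.631
M5
G0 X0.000 Y0.000

1 u = 1 mm; y_m = 173.238 − y.

[1] `<path>` closed polygon, #008000→score S444 F2392: (102.516,144.215) → (72.786,63.220) → (115.569,166.065) → (102.516,144.215) (closed)

[2] `<rect>` rectangle, #008000→score S444 F2392: (86.529,121.631) → (157.002,121.631) → (157.002,42.802) → (86.529,42.802) → (86.529,121.631) (closed)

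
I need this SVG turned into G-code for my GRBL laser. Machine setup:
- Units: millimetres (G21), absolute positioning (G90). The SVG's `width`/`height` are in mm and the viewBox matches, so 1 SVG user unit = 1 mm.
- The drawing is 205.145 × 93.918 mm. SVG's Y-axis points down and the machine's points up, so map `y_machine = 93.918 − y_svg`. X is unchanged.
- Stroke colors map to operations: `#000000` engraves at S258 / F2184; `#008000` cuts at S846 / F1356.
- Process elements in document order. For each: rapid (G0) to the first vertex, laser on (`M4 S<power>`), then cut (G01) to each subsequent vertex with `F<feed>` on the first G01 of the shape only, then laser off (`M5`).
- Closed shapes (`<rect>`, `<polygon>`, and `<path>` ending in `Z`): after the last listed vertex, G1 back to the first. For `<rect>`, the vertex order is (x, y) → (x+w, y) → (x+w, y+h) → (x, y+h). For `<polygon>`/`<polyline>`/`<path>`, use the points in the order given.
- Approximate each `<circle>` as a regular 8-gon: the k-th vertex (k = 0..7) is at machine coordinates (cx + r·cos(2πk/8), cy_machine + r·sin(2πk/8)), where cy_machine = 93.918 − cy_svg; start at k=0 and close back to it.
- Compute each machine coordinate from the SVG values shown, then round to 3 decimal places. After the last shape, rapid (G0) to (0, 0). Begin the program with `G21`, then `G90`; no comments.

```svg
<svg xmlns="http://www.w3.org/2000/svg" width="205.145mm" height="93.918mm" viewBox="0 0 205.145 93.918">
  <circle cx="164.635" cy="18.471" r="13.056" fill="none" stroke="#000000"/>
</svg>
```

Since the viewBox matches the mm dimensions, user units are millimetres directly. The only transform is the Y-flip y_m = 93.918 − y_svg.

Shape 1 is a circle drawn with `<circle>`. Its stroke #000000 means engrave at S258, F2184. After flipping Y the toolpath is (177.691,75.447) → (173.867,84.679) → (164.635,88.503) → (155.403,84.679) → (151.579,75.447) → (155.403,66.215) → (164.635,62.391) → (173.867,66.215) → (177.691,75.447), returning to the start.

G21
G90
G0 X177.691 Y75.447
M4 S258
G01 X173.867 Y84.679 F2184
G01 X164.635 Y88.503
G01 X155.403 Y84.679
G01 X151.579 Y75.447
G01 X155.403 Y66.215
G01 X164.635 Y62.391
G01 X173.867 Y66.215
G01 X177.691 Y75.447
M5
G0 X0.000 Y0.000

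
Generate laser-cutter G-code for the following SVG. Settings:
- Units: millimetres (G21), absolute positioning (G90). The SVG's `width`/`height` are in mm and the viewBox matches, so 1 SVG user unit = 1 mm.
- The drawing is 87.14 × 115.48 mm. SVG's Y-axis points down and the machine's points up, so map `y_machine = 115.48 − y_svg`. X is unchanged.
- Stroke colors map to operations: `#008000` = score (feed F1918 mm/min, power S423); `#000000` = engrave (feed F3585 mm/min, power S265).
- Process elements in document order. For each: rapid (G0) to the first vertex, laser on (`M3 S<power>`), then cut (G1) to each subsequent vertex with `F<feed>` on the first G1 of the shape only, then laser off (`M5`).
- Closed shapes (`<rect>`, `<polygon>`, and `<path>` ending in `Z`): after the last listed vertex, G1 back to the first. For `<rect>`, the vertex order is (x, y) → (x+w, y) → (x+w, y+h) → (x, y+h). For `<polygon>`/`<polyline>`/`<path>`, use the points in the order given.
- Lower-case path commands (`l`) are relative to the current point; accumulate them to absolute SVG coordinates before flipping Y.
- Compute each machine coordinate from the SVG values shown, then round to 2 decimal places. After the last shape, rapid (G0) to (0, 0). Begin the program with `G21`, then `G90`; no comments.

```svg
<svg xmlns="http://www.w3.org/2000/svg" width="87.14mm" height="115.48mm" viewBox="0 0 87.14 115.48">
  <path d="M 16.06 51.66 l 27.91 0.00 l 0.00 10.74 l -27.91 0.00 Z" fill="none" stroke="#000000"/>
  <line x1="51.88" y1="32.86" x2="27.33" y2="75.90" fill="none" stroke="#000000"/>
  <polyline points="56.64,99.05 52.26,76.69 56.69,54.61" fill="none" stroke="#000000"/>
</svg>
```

G21
G90
G0 X16.06 Y63.82
M3 S265
G1 X43.97 Y63.82 F3585
G1 X43.97 Y53.08
G1 X16.06 Y53.08
G1 X16.06 Y63.82
M5
G0 X51.88 Y82.62
M3 S265
G1 X27.33 Y39.58 F3585
M5
G0 X56.64 Y16.43
M3 S265
G1 X52.26 Y38.79 F3585
G1 X56.69 Y60.87
M5
G0 X0.00 Y0.00

1 u = 1 mm; y_m = 115.48 − y.

[1] `<path>` rectangle, #000000→engrave S265 F3585: (16.06,63.82) → (43.97,63.82) → (43.97,53.08) → (16.06,53.08) → (16.06,63.82) (closed)

[2] `<line>` line segment, #000000→engrave S265 F3585: (51.88,82.62) → (27.33,39.58)

[3] `<polyline>` open polyline, #000000→engrave S265 F3585: (56.64,16.43) → (52.26,38.79) → (56.69,60.87)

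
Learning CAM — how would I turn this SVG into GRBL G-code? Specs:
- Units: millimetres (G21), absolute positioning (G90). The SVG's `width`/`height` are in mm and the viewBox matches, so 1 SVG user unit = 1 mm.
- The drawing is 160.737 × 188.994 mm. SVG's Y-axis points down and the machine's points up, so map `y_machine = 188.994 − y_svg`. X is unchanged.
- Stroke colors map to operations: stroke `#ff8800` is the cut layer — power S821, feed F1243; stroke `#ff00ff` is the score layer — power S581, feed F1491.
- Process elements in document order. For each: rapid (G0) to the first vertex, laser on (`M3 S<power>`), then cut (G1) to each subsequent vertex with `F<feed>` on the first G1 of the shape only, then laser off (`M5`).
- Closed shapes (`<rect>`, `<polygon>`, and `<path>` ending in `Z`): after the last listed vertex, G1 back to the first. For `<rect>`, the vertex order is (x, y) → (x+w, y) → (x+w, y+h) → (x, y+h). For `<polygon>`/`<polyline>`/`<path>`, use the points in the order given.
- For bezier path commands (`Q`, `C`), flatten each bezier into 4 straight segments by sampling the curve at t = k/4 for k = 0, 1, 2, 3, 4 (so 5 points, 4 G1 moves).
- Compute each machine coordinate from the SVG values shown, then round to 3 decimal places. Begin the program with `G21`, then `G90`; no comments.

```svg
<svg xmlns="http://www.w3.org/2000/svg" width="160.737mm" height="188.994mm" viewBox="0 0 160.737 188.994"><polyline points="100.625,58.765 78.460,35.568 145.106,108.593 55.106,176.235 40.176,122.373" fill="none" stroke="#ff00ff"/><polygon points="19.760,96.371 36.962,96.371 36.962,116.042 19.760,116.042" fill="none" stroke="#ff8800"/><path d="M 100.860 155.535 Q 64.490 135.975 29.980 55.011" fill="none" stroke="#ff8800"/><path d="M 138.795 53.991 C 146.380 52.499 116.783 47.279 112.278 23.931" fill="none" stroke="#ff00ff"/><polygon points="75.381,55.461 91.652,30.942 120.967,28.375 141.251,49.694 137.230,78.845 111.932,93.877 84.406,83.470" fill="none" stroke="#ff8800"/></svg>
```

viewBox `0 0 160.737 188.994` with mm width/height → 1 unit = 1 mm. Flip: y_m = 188.994 − y_svg.

**Shape 1** — `<polyline>` open polyline, stroke `#ff00ff` → score (S581, F1491). Machine vertices: (100.625,130.229) → (78.460,153.426) → (145.106,80.401) → (55.106,12.759) → (40.176,66.621). Open path.

**Shape 2** — `<polygon>` rectangle, stroke `#ff8800` → cut (S821, F1243). Machine vertices: (19.760,92.623) → (36.962,92.623) → (36.962,72.952) → (19.760,72.952) → (19.760,92.623). Closed: final G1 returns to the first vertex.

**Shape 3** — `<path>` quadratic bezier, stroke `#ff8800` → cut (S821, F1243). Control points (SVG): P0=(100.860,155.535), P1=(64.490,135.975), P2=(29.980,55.011); sampled at t=k/4. Machine vertices: (100.860,33.459) → (82.791,47.077) → (64.955,68.370) → (47.351,97.339) → (29.980,133.983). Open path.

**Shape 4** — `<path>` cubic bezier, stroke `#ff00ff` → score (S581, F1491). Control points (SVG): P0=(138.795,53.991), P1=(146.380,52.499), P2=(116.783,47.279), P3=(112.278,23.931); sampled at t=k/4. Machine vertices: (138.795,135.003) → (138.485,137.046) → (130.070,141.837) → (119.388,150.726) → (112.278,165.063). Open path.

**Shape 5** — `<polygon>` regular polygon, stroke `#ff8800` → cut (S821, F1243). Machine vertices: (75.381,133.533) → (91.652,158.052) → (120.967,160.619) → (141.251,139.300) → (137.230,110.149) → (111.932,95.117) → (84.406,105.524) → (75.381,133.533). Closed: final G1 returns to the first vertex.

G21
G90
G0 X100.625 Y130.229
M3 S581
G1 X78.460 Y153.426 F1491
G1 X145.106 Y80.401
G1 X55.106 Y12.759
G1 X40.176 Y66.621
M5
G0 X19.760 Y92.623
M3 S821
G1 X36.962 Y92.623 F1243
G1 X36.962 Y72.952
G1 X19.760 Y72.952
G1 X19.760 Y92.623
M5
G0 X100.860 Y33.459
M3 S821
G1 X82.791 Y47.077 F1243
G1 X64.955 Y68.370
G1 X47.351 Y97.339
G1 X29.980 Y133.983
M5
G0 X138.795 Y135.003
M3 S581
G1 X138.485 Y137.046 F1491
G1 X130.070 Y141.837
G1 X119.388 Y150.726
G1 X112.278 Y165.063
M5
G0 X75.381 Y133.533
M3 S821
G1 X91.652 Y158.052 F1243
G1 X120.967 Y160.619
G1 X141.251 Y139.300
G1 X137.230 Y110.149
G1 X111.932 Y95.117
G1 X84.406 Y105.524
G1 X75.381 Y133.533
M5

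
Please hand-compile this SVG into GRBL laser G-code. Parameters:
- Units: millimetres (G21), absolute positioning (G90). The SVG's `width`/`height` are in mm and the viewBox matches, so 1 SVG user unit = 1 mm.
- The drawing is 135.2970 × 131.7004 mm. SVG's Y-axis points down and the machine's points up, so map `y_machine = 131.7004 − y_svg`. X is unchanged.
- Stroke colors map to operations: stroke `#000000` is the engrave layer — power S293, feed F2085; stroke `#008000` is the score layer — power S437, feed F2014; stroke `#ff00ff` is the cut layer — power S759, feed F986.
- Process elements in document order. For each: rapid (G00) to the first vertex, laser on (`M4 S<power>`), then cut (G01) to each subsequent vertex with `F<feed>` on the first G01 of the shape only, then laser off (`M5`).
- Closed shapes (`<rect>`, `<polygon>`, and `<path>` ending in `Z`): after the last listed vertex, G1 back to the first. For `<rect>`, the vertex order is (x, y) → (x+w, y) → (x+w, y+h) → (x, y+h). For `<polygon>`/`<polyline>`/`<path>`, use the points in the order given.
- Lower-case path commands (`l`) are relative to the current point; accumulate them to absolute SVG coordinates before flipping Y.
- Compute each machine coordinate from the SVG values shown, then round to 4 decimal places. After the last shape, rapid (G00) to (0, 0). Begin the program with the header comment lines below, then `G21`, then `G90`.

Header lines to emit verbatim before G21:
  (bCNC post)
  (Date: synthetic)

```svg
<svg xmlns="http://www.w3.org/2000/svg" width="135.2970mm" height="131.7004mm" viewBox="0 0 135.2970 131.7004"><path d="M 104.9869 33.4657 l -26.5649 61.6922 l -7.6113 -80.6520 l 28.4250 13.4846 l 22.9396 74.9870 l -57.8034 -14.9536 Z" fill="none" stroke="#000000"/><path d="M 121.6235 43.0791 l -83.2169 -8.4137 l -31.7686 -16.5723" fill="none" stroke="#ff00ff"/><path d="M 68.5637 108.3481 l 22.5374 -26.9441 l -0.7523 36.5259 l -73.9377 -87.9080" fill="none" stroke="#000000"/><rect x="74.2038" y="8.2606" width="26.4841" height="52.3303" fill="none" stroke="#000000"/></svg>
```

viewBox `0 0 135.2970 131.7004` with mm width/height → 1 unit = 1 mm. Flip: y_m = 131.7004 − y_svg.

**Shape 1** — `<path>` closed polygon, stroke `#000000` → engrave (S293, F2085). Machine vertices: (104.9869,98.2347) → (78.4220,36.5425) → (70.8107,117.1945) → (99.2357,103.7099) → (122.1753,28.7229) → (64.3719,43.6765) → (104.9869,98.2347). Closed: final G1 returns to the first vertex.

**Shape 2** — `<path>` open polyline, stroke `#ff00ff` → cut (S759, F986). Machine vertices: (121.6235,88.6213) → (38.4066,97.0350) → (6.6380,113.6073). Open path.

**Shape 3** — `<path>` open polyline, stroke `#000000` → engrave (S293, F2085). Machine vertices: (68.5637,23.3523) → (91.1011,50.2964) → (90.3488,13.7705) → (16.4111,101.6785). Open path.

**Shape 4** — `<rect>` rectangle, stroke `#000000` → engrave (S293, F2085). Machine vertices: (74.2038,123.4398) → (100.6879,123.4398) → (100.6879,71.1095) → (74.2038,71.1095) → (74.2038,123.4398). Closed: final G1 returns to the first vertex.

(bCNC post)
(Date: synthetic)
G21
G90
G00 X104.9869 Y98.2347
M4 S293
G01 X78.4220 Y36.5425 F2085
G01 X70.8107 Y117.1945
G01 X99.2357 Y103.7099
G01 X122.1753 Y28.7229
G01 X64.3719 Y43.6765
G01 X104.9869 Y98.2347
M5
G00 X121.6235 Y88.6213
M4 S759
G01 X38.4066 Y97.0350 F986
G01 X6.6380 Y113.6073
M5
G00 X68.5637 Y23.3523
M4 S293
G01 X91.1011 Y50.2964 F2085
G01 X90.3488 Y13.7705
G01 X16.4111 Y101.6785
M5
G00 X74.2038 Y123.4398
M4 S293
G01 X100.6879 Y123.4398 F2085
G01 X100.6879 Y71.1095
G01 X74.2038 Y71.1095
G01 X74.2038 Y123.4398
M5
G00 X0.0000 Y0.0000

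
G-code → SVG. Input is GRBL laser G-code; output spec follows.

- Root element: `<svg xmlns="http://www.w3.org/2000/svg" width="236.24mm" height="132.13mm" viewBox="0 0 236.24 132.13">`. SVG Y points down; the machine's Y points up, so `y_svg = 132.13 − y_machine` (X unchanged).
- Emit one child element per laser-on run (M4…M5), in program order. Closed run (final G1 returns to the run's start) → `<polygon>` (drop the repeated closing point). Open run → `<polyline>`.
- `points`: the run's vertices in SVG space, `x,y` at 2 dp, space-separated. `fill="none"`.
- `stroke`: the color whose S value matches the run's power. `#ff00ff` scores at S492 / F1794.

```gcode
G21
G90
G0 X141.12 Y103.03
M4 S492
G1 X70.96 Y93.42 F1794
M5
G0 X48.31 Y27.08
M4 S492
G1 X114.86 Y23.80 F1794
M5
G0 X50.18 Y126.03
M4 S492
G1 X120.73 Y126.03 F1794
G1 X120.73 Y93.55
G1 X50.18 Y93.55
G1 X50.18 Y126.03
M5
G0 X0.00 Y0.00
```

y_svg = 132.13 − y_m. Every run uses S492, so all elements get stroke `#ff00ff` (score).

[1] open run; points: 141.12,29.10 70.96,38.71

[2] open run; points: 48.31,105.05 114.86,108.33

[3] closed run; points: 50.18,6.10 120.73,6.10 120.73,38.58 50.18,38.58

<svg xmlns="http://www.w3.org/2000/svg" width="236.24mm" height="132.13mm" viewBox="0 0 236.24 132.13">
  <polyline points="141.12,29.10 70.96,38.71" fill="none" stroke="#ff00ff"/>
  <polyline points="48.31,105.05 114.86,108.33" fill="none" stroke="#ff00ff"/>
  <polygon points="50.18,6.10 120.73,6.10 120.73,38.58 50.18,38.58" fill="none" stroke="#ff00ff"/>
</svg>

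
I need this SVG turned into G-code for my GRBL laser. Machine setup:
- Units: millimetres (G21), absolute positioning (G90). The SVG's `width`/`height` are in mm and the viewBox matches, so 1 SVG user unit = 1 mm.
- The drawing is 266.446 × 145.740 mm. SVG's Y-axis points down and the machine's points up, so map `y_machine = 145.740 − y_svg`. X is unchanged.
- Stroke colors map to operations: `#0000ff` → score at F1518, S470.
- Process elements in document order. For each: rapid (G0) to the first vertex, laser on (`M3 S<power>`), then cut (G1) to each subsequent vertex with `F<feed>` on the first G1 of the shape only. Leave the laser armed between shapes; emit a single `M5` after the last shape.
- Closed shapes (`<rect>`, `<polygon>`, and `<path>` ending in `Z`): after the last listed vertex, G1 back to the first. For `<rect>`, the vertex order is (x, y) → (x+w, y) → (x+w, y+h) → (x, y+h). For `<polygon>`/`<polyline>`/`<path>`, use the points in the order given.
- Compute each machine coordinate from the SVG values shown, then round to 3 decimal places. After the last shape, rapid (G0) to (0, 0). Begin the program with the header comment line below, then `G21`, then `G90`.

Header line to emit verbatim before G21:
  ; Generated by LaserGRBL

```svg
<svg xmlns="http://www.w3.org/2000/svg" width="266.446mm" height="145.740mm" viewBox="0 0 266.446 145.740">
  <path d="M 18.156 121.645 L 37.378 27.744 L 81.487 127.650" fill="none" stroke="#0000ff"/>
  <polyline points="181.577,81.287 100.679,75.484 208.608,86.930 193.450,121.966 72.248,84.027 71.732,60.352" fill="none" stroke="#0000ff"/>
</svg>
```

viewBox `0 0 266.446 145.740` with mm width/height → 1 unit = 1 mm. Flip: y_m = 145.740 − y_svg.

**Shape 1** — `<path>` open polyline, stroke `#0000ff` → score (S470, F1518). Machine vertices: (18.156,24.095) → (37.378,117.996) → (81.487,18.090). Open path.

**Shape 2** — `<polyline>` open polyline, stroke `#0000ff` → score (S470, F1518). Machine vertices: (181.577,64.453) → (100.679,70.256) → (208.608,58.810) → (193.450,23.774) → (72.248,61.713) → (71.732,85.388). Open path.

; Generated by LaserGRBL
G21
G90
G0 X18.156 Y24.095
M3 S470
G1 X37.378 Y117.996 F1518
G1 X81.487 Y18.090
G0 X181.577 Y64.453
M3 S470
G1 X100.679 Y70.256 F1518
G1 X208.608 Y58.810
G1 X193.450 Y23.774
G1 X72.248 Y61.713
G1 X71.732 Y85.388
M5
G0 X0.000 Y0.000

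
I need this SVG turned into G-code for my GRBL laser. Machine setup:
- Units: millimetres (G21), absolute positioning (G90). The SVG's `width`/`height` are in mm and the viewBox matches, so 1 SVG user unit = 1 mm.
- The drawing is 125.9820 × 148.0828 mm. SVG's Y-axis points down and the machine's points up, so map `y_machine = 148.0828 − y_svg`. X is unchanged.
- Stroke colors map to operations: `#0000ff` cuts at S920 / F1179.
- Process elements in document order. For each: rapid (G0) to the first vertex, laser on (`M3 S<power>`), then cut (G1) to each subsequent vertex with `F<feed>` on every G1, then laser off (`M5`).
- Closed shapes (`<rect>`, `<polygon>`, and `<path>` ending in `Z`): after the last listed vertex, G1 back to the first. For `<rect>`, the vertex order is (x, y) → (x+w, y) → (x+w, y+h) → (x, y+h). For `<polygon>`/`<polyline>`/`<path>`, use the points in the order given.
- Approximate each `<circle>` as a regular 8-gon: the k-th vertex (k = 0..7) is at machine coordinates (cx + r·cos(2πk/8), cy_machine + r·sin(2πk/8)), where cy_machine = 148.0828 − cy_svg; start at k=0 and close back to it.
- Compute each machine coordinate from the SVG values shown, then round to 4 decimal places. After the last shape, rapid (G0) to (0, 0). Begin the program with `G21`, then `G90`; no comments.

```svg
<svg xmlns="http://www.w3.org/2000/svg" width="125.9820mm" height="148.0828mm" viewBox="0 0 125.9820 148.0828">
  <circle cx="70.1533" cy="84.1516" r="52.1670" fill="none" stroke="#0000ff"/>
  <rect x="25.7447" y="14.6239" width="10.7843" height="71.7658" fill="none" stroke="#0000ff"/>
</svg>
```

Since the viewBox matches the mm dimensions, user units are millimetres directly. The only transform is the Y-flip y_m = 148.0828 − y_svg.

Shape 1 is a circle drawn with `<circle>`. Its stroke #0000ff means cut at S920, F1179. After flipping Y the toolpath is (122.3203,63.9312) → (107.0409,100.8188) → (70.1533,116.0982) → (33.2657,100.8188) → (17.9863,63.9312) → (33.2657,27.0436) → (70.1533,11.7642) → (107.0409,27.0436) → (122.3203,63.9312), returning to the start.

Shape 2 is a rectangle drawn with `<rect>`. Its stroke #0000ff means cut at S920, F1179. After flipping Y the toolpath is (25.7447,133.4589) → (36.5290,133.4589) → (36.5290,61.6931) → (25.7447,61.6931) → (25.7447,133.4589), returning to the start.

G21
G90
G0 X122.3203 Y63.9312
M3 S920
G1 X107.0409 Y100.8188 F1179
G1 X70.1533 Y116.0982 F1179
G1 X33.2657 Y100.8188 F1179
G1 X17.9863 Y63.9312 F1179
G1 X33.2657 Y27.0436 F1179
G1 X70.1533 Y11.7642 F1179
G1 X107.0409 Y27.0436 F1179
G1 X122.3203 Y63.9312 F1179
M5
G0 X25.7447 Y133.4589
M3 S920
G1 X36.5290 Y133.4589 F1179
G1 X36.5290 Y61.6931 F1179
G1 X25.7447 Y61.6931 F1179
G1 X25.7447 Y133.4589 F1179
M5
G0 X0.0000 Y0.0000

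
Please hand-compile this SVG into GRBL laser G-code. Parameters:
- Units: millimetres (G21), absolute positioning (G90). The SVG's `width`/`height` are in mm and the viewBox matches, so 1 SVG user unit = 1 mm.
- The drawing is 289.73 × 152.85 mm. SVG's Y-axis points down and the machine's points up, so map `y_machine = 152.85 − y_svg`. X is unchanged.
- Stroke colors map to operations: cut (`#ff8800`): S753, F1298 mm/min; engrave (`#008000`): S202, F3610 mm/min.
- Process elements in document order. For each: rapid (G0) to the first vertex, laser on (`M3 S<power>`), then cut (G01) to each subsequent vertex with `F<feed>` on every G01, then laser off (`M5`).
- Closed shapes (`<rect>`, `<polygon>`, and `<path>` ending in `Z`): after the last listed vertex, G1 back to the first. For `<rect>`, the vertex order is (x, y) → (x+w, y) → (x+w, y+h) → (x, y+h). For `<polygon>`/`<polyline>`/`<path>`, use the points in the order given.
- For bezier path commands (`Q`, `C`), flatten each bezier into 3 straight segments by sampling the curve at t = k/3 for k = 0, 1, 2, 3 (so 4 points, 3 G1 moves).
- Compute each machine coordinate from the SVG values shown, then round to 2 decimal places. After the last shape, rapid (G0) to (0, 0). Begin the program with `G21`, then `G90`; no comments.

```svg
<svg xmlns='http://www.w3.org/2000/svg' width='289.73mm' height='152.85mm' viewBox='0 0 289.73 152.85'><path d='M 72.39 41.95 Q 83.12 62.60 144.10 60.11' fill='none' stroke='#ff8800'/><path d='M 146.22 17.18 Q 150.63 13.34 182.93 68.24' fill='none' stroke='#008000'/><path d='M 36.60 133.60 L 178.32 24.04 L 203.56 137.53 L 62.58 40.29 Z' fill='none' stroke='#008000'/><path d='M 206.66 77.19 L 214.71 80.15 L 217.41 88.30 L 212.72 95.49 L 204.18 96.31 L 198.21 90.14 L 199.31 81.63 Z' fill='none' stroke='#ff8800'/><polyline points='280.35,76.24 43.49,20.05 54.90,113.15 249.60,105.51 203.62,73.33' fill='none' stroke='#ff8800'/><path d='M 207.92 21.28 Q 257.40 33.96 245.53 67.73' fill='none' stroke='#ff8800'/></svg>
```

G21
G90
G0 X72.39 Y110.90
M3 S753
G01 X85.13 Y99.70 F1298
G01 X109.03 Y93.65 F1298
G01 X144.10 Y92.74 F1298
M5
G0 X146.22 Y135.67
M3 S202
G01 X152.26 Y131.70 F3610
G01 X164.50 Y114.68 F3610
G01 X182.93 Y84.61 F3610
M5
G0 X36.60 Y19.25
M3 S202
G01 X178.32 Y128.81 F3610
G01 X203.56 Y15.32 F3610
G01 X62.58 Y112.56 F3610
G01 X36.60 Y19.25 F3610
M5
G0 X206.66 Y75.66
M3 S753
G01 X214.71 Y72.70 F1298
G01 X217.41 Y64.55 F1298
G01 X212.72 Y57.36 F1298
G01 X204.18 Y56.54 F1298
G01 X198.21 Y62.71 F1298
G01 X199.31 Y71.22 F1298
G01 X206.66 Y75.66 F1298
M5
G0 X280.35 Y76.61
M3 S753
G01 X43.49 Y132.80 F1298
G01 X54.90 Y39.70 F1298
G01 X249.60 Y47.34 F1298
G01 X203.62 Y79.52 F1298
M5
G0 X207.92 Y131.57
M3 S753
G01 X234.09 Y120.77 F1298
G01 X246.63 Y105.29 F1298
G01 X245.53 Y85.12 F1298
M5
G0 X0.00 Y0.00

viewBox `0 0 289.73 152.85` with mm width/height → 1 unit = 1 mm. Flip: y_m = 152.85 − y_svg.

**Shape 1** — `<path>` quadratic bezier, stroke `#ff8800` → cut (S753, F1298). Control points (SVG): P0=(72.39,41.95), P1=(83.12,62.60), P2=(144.10,60.11); sampled at t=k/3. Machine vertices: (72.39,110.90) → (85.13,99.70) → (109.03,93.65) → (144.10,92.74). Open path.

**Shape 2** — `<path>` quadratic bezier, stroke `#008000` → engrave (S202, F3610). Control points (SVG): P0=(146.22,17.18), P1=(150.63,13.34), P2=(182.93,68.24); sampled at t=k/3. Machine vertices: (146.22,135.67) → (152.26,131.70) → (164.50,114.68) → (182.93,84.61). Open path.

**Shape 3** — `<path>` closed polygon, stroke `#008000` → engrave (S202, F3610). Machine vertices: (36.60,19.25) → (178.32,128.81) → (203.56,15.32) → (62.58,112.56) → (36.60,19.25). Closed: final G1 returns to the first vertex.

**Shape 4** — `<path>` regular polygon, stroke `#ff8800` → cut (S753, F1298). Machine vertices: (206.66,75.66) → (214.71,72.70) → (217.41,64.55) → (212.72,57.36) → (204.18,56.54) → (198.21,62.71) → (199.31,71.22) → (206.66,75.66). Closed: final G1 returns to the first vertex.

**Shape 5** — `<polyline>` open polyline, stroke `#ff8800` → cut (S753, F1298). Machine vertices: (280.35,76.61) → (43.49,132.80) → (54.90,39.70) → (249.60,47.34) → (203.62,79.52). Open path.

**Shape 6** — `<path>` quadratic bezier, stroke `#ff8800` → cut (S753, F1298). Control points (SVG): P0=(207.92,21.28), P1=(257.40,33.96), P2=(245.53,67.73); sampled at t=k/3. Machine vertices: (207.92,131.57) → (234.09,120.77) → (246.63,105.29) → (245.53,85.12). Open path.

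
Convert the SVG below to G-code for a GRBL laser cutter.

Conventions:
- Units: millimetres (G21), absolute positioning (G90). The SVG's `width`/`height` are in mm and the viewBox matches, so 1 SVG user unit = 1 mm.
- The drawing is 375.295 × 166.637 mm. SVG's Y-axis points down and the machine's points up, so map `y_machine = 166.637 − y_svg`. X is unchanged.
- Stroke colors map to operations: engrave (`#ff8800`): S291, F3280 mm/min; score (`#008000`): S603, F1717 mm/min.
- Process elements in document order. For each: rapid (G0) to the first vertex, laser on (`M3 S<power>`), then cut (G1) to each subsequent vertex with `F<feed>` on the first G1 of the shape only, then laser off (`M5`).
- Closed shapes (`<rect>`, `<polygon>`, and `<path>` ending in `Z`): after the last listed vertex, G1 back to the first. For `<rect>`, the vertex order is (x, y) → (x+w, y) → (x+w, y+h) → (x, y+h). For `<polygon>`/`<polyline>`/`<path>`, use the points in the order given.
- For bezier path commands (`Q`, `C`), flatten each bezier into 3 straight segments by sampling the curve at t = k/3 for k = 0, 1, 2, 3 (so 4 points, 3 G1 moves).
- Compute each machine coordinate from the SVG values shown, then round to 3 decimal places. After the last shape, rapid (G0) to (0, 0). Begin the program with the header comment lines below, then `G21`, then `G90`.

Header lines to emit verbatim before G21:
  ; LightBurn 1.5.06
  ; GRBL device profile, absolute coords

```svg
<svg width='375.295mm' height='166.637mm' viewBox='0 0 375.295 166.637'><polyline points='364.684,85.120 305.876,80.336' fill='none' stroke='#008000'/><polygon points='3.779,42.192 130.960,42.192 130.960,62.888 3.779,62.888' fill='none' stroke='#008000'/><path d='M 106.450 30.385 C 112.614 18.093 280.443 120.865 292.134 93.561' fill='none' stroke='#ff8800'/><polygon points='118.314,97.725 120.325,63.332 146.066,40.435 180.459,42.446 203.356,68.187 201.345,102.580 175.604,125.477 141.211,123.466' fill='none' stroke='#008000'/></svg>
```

; LightBurn 1.5.06
; GRBL device profile, absolute coords
G21
G90
G0 X364.684 Y81.517
M3 S603
G1 X305.876 Y86.301 F1717
M5
G0 X3.779 Y124.445
M3 S603
G1 X130.960 Y124.445 F1717
G1 X130.960 Y103.749
G1 X3.779 Y103.749
G1 X3.779 Y124.445
M5
G0 X106.450 Y136.252
M3 S291
G1 X154.732 Y119.269 F3280
G1 X240.167 Y80.051
G1 X292.134 Y73.076
M5
G0 X118.314 Y68.912
M3 S603
G1 X120.325 Y103.305 F1717
G1 X146.066 Y126.202
G1 X180.459 Y124.191
G1 X203.356 Y98.450
G1 X201.345 Y64.057
G1 X175.604 Y41.160
G1 X141.211 Y43.171
G1 X118.314 Y68.912
M5
G0 X0.000 Y0.000

Since the viewBox matches the mm dimensions, user units are millimetres directly. The only transform is the Y-flip y_m = 166.637 − y_svg.

Shape 1 is a line segment drawn with `<polyline>`. Its stroke #008000 means score at S603, F1717. After flipping Y the toolpath is (364.684,81.517) → (305.876,86.301).

Shape 2 is a rectangle drawn with `<polygon>`. Its stroke #008000 means score at S603, F1717. After flipping Y the toolpath is (3.779,124.445) → (130.960,124.445) → (130.960,103.749) → (3.779,103.749) → (3.779,124.445), returning to the start.

Shape 3 is a cubic bezier drawn with `<path>`. Its stroke #ff8800 means engrave at S291, F3280. After flipping Y the toolpath is (106.450,136.252) → (154.732,119.269) → (240.167,80.051) → (292.134,73.076).

Shape 4 is a regular polygon drawn with `<polygon>`. Its stroke #008000 means score at S603, F1717. After flipping Y the toolpath is (118.314,68.912) → (120.325,103.305) → (146.066,126.202) → (180.459,124.191) → (203.356,98.450) → (201.345,64.057) → (175.604,41.160) → (141.211,43.171) → (118.314,68.912), returning to the start.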